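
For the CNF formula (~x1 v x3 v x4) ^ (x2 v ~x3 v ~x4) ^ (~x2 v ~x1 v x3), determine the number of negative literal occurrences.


Scan each clause for negated literals.
Clause 1: 1 negative; Clause 2: 2 negative; Clause 3: 2 negative.
Total negative literal occurrences = 5.

5


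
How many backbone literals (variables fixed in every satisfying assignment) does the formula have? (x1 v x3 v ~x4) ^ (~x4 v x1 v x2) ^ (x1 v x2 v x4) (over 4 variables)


Find all satisfying assignments: 11 model(s).
Check which variables have the same value in every model.
No variable is fixed across all models.
Backbone size = 0.

0


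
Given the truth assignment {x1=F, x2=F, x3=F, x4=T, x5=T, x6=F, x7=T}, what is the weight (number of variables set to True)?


The weight is the number of variables assigned True.
True variables: x4, x5, x7.
Weight = 3.

3


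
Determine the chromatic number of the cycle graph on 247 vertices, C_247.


An odd cycle cannot be 2-colored: alternating two colors around the cycle returns to the start with a conflict.
Since 247 is odd, three colors are required (and three suffice).
Chromatic number = 3.

3


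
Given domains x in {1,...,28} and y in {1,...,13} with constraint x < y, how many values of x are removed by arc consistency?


For the constraint x < y, x needs a supporting value in y's domain.
x can be at most 12 (one less than y's maximum).
Valid x values from domain: 12 out of 28.
Pruned = 28 - 12 = 16.

16


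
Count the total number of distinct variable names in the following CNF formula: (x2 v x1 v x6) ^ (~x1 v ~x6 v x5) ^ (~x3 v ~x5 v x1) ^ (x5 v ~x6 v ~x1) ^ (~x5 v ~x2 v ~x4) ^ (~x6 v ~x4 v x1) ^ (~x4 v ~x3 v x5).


Identify each distinct variable in the formula.
Variables found: x1, x2, x3, x4, x5, x6.
Total distinct variables = 6.

6


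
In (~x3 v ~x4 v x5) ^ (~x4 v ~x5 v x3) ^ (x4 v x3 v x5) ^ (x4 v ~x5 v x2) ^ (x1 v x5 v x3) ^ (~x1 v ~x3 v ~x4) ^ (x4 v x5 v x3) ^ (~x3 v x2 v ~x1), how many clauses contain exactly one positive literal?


A definite clause has exactly one positive literal.
Clause 1: 1 positive -> definite
Clause 2: 1 positive -> definite
Clause 3: 3 positive -> not definite
Clause 4: 2 positive -> not definite
Clause 5: 3 positive -> not definite
Clause 6: 0 positive -> not definite
Clause 7: 3 positive -> not definite
Clause 8: 1 positive -> definite
Definite clause count = 3.

3


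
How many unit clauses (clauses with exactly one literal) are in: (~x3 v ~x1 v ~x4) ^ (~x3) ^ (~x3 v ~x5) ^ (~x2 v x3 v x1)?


A unit clause contains exactly one literal.
Unit clauses found: (~x3).
Count = 1.

1


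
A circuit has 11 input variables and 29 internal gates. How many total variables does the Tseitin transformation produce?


The Tseitin transformation introduces one auxiliary variable per gate.
Total variables = inputs + gates = 11 + 29 = 40.

40


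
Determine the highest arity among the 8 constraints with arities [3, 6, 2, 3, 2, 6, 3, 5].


The arities are: 3, 6, 2, 3, 2, 6, 3, 5.
Scan for the maximum value.
Maximum arity = 6.

6


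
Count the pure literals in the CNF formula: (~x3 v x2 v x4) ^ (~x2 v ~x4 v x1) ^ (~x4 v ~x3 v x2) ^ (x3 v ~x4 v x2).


A pure literal appears in only one polarity across all clauses.
Pure literals: x1 (positive only).
Count = 1.

1


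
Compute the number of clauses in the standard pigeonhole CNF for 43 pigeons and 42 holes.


The PHP encoding has two parts:
1) At-least-one-hole clauses: 43 (one per pigeon, each with 42 literals).
2) At-most-one-pigeon-per-hole clauses: 42 holes * C(43,2) = 42 * 903 = 37926.
Total clauses = 43 + 37926 = 37969.

37969


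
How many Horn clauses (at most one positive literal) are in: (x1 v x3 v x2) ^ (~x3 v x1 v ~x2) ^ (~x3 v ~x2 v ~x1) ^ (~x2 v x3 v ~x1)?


A Horn clause has at most one positive literal.
Clause 1: 3 positive lit(s) -> not Horn
Clause 2: 1 positive lit(s) -> Horn
Clause 3: 0 positive lit(s) -> Horn
Clause 4: 1 positive lit(s) -> Horn
Total Horn clauses = 3.

3


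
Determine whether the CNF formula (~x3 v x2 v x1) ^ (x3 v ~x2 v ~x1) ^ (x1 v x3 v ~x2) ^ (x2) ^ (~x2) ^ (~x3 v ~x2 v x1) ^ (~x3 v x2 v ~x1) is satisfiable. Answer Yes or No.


Check all 8 possible truth assignments.
Number of satisfying assignments found: 0.
The formula is unsatisfiable.

No


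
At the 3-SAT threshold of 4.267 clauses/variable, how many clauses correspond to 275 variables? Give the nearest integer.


The 3-SAT phase transition occurs at approximately 4.267 clauses per variable.
m = 4.267 * 275 = 1173.425.
Rounded to nearest integer: 1173.

1173


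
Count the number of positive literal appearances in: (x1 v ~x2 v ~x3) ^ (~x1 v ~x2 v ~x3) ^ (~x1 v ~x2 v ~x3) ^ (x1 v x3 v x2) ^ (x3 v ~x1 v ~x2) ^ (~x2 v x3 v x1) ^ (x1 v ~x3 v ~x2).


Scan each clause for unnegated literals.
Clause 1: 1 positive; Clause 2: 0 positive; Clause 3: 0 positive; Clause 4: 3 positive; Clause 5: 1 positive; Clause 6: 2 positive; Clause 7: 1 positive.
Total positive literal occurrences = 8.

8


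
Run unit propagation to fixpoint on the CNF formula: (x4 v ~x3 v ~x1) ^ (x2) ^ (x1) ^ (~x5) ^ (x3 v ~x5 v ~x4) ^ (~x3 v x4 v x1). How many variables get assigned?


Unit propagation repeatedly assigns the literal in any unit clause, then simplifies.
Assignments in order: x2 = T, x1 = T, x5 = F.
No further unit clauses remain.
Total variables assigned = 3.

3


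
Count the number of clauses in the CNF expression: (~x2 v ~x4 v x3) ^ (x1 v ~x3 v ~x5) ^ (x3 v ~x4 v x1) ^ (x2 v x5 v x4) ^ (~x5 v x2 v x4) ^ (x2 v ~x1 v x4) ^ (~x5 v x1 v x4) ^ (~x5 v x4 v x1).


Each group enclosed in parentheses joined by ^ is one clause.
Counting the conjuncts: 8 clauses.

8


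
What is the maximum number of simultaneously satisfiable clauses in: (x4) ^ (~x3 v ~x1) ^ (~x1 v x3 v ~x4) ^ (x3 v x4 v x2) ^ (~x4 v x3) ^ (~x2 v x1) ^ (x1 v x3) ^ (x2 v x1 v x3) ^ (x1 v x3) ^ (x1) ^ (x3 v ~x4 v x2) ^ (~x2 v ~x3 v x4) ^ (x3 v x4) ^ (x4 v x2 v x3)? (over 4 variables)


Enumerate all 16 truth assignments.
For each, count how many of the 14 clauses are satisfied.
The formula is not fully satisfiable, so the maximum is below 14.
Maximum simultaneously satisfiable clauses = 13.

13


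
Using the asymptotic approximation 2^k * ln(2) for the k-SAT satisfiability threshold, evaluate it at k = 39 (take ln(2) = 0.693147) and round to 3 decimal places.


Using the asymptotic formula: threshold ~ 2^k * ln(2).
2^39 = 549755813888.
549755813888 * 0.693147 = 381061593129.026.

381061593129.026


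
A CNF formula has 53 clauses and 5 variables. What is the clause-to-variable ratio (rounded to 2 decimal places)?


Clause-to-variable ratio = clauses / variables.
53 / 5 = 10.6.

10.6


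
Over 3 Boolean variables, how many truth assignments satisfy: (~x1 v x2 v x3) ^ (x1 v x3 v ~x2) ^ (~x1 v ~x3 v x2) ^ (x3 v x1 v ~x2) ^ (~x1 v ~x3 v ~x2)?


Enumerate all 8 truth assignments over 3 variables.
Test each against every clause.
Satisfying assignments found: 4.

4


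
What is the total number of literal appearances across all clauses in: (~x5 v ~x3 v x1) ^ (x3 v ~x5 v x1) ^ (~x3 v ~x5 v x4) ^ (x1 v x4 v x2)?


Clause lengths: 3, 3, 3, 3.
Sum = 3 + 3 + 3 + 3 = 12.

12


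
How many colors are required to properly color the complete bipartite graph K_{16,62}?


K_{16,62} is bipartite by definition: the two parts are independent sets, with every edge crossing between them.
Color all vertices in one part with color 1 and all vertices in the other part with color 2.
Since the graph has at least one edge, one color does not suffice.
Chromatic number = 2.

2


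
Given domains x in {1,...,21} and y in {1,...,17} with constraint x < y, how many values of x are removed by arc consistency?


For the constraint x < y, x needs a supporting value in y's domain.
x can be at most 16 (one less than y's maximum).
Valid x values from domain: 16 out of 21.
Pruned = 21 - 16 = 5.

5


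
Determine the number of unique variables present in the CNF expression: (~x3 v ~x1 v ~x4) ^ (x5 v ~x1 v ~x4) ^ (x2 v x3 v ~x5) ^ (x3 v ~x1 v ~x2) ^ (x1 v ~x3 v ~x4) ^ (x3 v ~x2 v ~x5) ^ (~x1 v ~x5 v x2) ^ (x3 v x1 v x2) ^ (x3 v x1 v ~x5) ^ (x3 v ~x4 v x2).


Identify each distinct variable in the formula.
Variables found: x1, x2, x3, x4, x5.
Total distinct variables = 5.

5


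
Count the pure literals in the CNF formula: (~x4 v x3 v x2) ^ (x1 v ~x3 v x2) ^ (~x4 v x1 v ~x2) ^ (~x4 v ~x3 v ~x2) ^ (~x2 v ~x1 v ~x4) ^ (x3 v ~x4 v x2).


A pure literal appears in only one polarity across all clauses.
Pure literals: x4 (negative only).
Count = 1.

1


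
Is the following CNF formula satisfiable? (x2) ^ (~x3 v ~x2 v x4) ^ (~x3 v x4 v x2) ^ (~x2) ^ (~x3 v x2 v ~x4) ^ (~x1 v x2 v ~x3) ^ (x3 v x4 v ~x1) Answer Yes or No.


Check all 16 possible truth assignments.
Number of satisfying assignments found: 0.
The formula is unsatisfiable.

No


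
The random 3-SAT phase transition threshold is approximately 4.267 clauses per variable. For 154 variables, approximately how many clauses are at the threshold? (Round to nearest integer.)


The 3-SAT phase transition occurs at approximately 4.267 clauses per variable.
m = 4.267 * 154 = 657.118.
Rounded to nearest integer: 657.

657


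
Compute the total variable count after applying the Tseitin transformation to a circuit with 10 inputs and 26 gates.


The Tseitin transformation introduces one auxiliary variable per gate.
Total variables = inputs + gates = 10 + 26 = 36.

36


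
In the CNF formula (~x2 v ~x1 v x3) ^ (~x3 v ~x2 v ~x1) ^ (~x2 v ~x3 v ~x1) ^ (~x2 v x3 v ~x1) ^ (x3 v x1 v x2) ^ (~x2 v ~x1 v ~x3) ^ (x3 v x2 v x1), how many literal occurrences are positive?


Scan each clause for unnegated literals.
Clause 1: 1 positive; Clause 2: 0 positive; Clause 3: 0 positive; Clause 4: 1 positive; Clause 5: 3 positive; Clause 6: 0 positive; Clause 7: 3 positive.
Total positive literal occurrences = 8.

8


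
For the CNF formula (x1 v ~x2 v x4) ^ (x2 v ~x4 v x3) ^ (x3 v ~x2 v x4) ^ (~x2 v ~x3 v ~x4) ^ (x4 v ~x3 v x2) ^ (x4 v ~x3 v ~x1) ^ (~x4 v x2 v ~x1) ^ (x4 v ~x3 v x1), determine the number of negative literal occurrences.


Scan each clause for negated literals.
Clause 1: 1 negative; Clause 2: 1 negative; Clause 3: 1 negative; Clause 4: 3 negative; Clause 5: 1 negative; Clause 6: 2 negative; Clause 7: 2 negative; Clause 8: 1 negative.
Total negative literal occurrences = 12.

12


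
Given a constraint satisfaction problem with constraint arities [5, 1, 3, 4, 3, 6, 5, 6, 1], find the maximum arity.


The arities are: 5, 1, 3, 4, 3, 6, 5, 6, 1.
Scan for the maximum value.
Maximum arity = 6.

6


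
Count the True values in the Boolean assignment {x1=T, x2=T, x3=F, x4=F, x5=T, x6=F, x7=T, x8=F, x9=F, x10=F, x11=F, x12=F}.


The weight is the number of variables assigned True.
True variables: x1, x2, x5, x7.
Weight = 4.

4


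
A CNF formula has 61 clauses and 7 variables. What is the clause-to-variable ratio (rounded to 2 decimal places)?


Clause-to-variable ratio = clauses / variables.
61 / 7 = 8.71.

8.71


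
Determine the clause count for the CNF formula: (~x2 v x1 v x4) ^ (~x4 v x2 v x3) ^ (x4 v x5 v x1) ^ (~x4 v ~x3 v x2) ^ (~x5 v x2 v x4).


Each group enclosed in parentheses joined by ^ is one clause.
Counting the conjuncts: 5 clauses.

5


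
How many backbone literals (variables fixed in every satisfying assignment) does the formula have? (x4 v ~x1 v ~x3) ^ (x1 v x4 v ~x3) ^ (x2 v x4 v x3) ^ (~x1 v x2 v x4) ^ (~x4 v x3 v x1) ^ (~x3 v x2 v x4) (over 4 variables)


Find all satisfying assignments: 8 model(s).
Check which variables have the same value in every model.
No variable is fixed across all models.
Backbone size = 0.

0


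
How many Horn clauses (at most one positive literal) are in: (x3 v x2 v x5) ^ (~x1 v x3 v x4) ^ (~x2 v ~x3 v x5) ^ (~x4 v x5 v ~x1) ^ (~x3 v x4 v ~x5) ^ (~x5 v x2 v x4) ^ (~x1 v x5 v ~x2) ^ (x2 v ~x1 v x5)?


A Horn clause has at most one positive literal.
Clause 1: 3 positive lit(s) -> not Horn
Clause 2: 2 positive lit(s) -> not Horn
Clause 3: 1 positive lit(s) -> Horn
Clause 4: 1 positive lit(s) -> Horn
Clause 5: 1 positive lit(s) -> Horn
Clause 6: 2 positive lit(s) -> not Horn
Clause 7: 1 positive lit(s) -> Horn
Clause 8: 2 positive lit(s) -> not Horn
Total Horn clauses = 4.

4


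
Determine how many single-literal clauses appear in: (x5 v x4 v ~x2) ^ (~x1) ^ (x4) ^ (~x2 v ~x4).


A unit clause contains exactly one literal.
Unit clauses found: (~x1), (x4).
Count = 2.

2


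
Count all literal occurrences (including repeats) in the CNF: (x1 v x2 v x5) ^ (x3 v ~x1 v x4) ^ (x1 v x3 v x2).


Clause lengths: 3, 3, 3.
Sum = 3 + 3 + 3 = 9.

9


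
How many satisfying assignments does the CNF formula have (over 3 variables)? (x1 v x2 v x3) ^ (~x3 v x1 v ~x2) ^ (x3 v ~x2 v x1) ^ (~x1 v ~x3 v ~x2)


Enumerate all 8 truth assignments over 3 variables.
Test each against every clause.
Satisfying assignments found: 4.

4


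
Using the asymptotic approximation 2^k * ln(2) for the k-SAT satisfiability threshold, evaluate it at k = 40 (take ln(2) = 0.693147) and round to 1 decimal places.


Using the asymptotic formula: threshold ~ 2^k * ln(2).
2^40 = 1099511627776.
1099511627776 * 0.693147 = 762123186258.1.

762123186258.1


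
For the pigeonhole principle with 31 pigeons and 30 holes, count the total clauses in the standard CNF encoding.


The PHP encoding has two parts:
1) At-least-one-hole clauses: 31 (one per pigeon, each with 30 literals).
2) At-most-one-pigeon-per-hole clauses: 30 holes * C(31,2) = 30 * 465 = 13950.
Total clauses = 31 + 13950 = 13981.

13981


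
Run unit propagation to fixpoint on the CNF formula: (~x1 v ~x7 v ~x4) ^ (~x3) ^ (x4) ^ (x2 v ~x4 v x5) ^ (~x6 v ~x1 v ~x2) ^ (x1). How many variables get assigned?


Unit propagation repeatedly assigns the literal in any unit clause, then simplifies.
Assignments in order: x3 = F, x4 = T, x1 = T, x7 = F.
No further unit clauses remain.
Total variables assigned = 4.

4


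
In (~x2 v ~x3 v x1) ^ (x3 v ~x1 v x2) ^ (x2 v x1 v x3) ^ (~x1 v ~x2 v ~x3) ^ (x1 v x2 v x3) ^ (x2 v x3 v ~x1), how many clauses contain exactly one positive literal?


A definite clause has exactly one positive literal.
Clause 1: 1 positive -> definite
Clause 2: 2 positive -> not definite
Clause 3: 3 positive -> not definite
Clause 4: 0 positive -> not definite
Clause 5: 3 positive -> not definite
Clause 6: 2 positive -> not definite
Definite clause count = 1.

1


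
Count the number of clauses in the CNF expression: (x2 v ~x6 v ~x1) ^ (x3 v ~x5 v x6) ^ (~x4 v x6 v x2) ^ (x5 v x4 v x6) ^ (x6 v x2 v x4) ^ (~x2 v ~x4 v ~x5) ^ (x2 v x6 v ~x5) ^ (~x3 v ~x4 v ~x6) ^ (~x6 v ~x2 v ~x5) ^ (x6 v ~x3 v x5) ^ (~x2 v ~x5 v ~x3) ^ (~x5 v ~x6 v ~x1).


Each group enclosed in parentheses joined by ^ is one clause.
Counting the conjuncts: 12 clauses.

12


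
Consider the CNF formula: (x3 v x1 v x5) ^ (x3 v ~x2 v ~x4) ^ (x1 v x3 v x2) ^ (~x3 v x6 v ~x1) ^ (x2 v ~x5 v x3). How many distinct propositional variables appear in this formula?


Identify each distinct variable in the formula.
Variables found: x1, x2, x3, x4, x5, x6.
Total distinct variables = 6.

6


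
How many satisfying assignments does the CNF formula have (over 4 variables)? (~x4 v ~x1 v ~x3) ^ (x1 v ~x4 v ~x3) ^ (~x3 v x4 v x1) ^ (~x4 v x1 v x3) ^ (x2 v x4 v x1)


Enumerate all 16 truth assignments over 4 variables.
Test each against every clause.
Satisfying assignments found: 7.

7


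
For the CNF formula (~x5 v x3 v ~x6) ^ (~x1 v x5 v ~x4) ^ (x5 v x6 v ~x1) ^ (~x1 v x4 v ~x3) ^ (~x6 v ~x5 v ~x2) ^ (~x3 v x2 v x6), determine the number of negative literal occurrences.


Scan each clause for negated literals.
Clause 1: 2 negative; Clause 2: 2 negative; Clause 3: 1 negative; Clause 4: 2 negative; Clause 5: 3 negative; Clause 6: 1 negative.
Total negative literal occurrences = 11.

11


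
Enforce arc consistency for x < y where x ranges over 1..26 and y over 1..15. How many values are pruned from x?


For the constraint x < y, x needs a supporting value in y's domain.
x can be at most 14 (one less than y's maximum).
Valid x values from domain: 14 out of 26.
Pruned = 26 - 14 = 12.

12


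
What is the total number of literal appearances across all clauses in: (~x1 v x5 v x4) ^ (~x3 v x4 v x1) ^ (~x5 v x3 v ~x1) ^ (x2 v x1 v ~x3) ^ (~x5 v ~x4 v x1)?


Clause lengths: 3, 3, 3, 3, 3.
Sum = 3 + 3 + 3 + 3 + 3 = 15.

15


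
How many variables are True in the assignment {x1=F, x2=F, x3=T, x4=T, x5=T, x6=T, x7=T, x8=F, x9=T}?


The weight is the number of variables assigned True.
True variables: x3, x4, x5, x6, x7, x9.
Weight = 6.

6


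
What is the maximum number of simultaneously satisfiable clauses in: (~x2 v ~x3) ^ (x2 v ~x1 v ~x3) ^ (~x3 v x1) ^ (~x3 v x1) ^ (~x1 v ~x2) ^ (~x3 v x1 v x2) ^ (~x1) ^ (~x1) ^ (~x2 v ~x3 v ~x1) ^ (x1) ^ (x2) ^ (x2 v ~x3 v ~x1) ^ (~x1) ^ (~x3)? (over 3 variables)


Enumerate all 8 truth assignments.
For each, count how many of the 14 clauses are satisfied.
The formula is not fully satisfiable, so the maximum is below 14.
Maximum simultaneously satisfiable clauses = 13.

13


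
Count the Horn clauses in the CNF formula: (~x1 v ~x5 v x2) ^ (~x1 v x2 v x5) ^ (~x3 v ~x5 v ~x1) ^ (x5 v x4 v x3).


A Horn clause has at most one positive literal.
Clause 1: 1 positive lit(s) -> Horn
Clause 2: 2 positive lit(s) -> not Horn
Clause 3: 0 positive lit(s) -> Horn
Clause 4: 3 positive lit(s) -> not Horn
Total Horn clauses = 2.

2


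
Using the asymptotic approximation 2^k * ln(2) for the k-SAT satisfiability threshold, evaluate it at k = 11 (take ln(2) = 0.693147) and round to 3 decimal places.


Using the asymptotic formula: threshold ~ 2^k * ln(2).
2^11 = 2048.
2048 * 0.693147 = 1419.565.

1419.565


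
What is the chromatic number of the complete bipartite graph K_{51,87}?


K_{51,87} is bipartite by definition: the two parts are independent sets, with every edge crossing between them.
Color all vertices in one part with color 1 and all vertices in the other part with color 2.
Since the graph has at least one edge, one color does not suffice.
Chromatic number = 2.

2


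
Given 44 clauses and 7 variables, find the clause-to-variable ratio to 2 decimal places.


Clause-to-variable ratio = clauses / variables.
44 / 7 = 6.29.

6.29


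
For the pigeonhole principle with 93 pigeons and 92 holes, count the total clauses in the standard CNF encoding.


The PHP encoding has two parts:
1) At-least-one-hole clauses: 93 (one per pigeon, each with 92 literals).
2) At-most-one-pigeon-per-hole clauses: 92 holes * C(93,2) = 92 * 4278 = 393576.
Total clauses = 93 + 393576 = 393669.

393669


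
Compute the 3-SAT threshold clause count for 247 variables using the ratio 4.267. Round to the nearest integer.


The 3-SAT phase transition occurs at approximately 4.267 clauses per variable.
m = 4.267 * 247 = 1053.949.
Rounded to nearest integer: 1054.

1054


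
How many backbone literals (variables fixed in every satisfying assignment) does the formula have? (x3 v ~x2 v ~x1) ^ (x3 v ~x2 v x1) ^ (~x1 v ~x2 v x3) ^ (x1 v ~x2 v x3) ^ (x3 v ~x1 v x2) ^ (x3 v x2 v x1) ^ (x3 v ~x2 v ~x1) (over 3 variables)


Find all satisfying assignments: 4 model(s).
Check which variables have the same value in every model.
Fixed variables: x3=T.
Backbone size = 1.

1


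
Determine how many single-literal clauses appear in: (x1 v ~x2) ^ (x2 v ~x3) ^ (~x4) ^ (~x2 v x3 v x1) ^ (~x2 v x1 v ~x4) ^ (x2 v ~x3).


A unit clause contains exactly one literal.
Unit clauses found: (~x4).
Count = 1.

1


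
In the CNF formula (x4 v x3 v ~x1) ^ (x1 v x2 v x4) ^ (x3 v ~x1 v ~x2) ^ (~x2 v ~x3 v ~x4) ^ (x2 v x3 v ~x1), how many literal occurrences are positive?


Scan each clause for unnegated literals.
Clause 1: 2 positive; Clause 2: 3 positive; Clause 3: 1 positive; Clause 4: 0 positive; Clause 5: 2 positive.
Total positive literal occurrences = 8.

8


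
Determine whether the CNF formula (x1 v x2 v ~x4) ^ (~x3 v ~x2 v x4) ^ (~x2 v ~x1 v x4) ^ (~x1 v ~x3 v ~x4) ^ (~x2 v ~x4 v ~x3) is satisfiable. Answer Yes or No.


Check all 16 possible truth assignments.
Number of satisfying assignments found: 8.
The formula is satisfiable.

Yes


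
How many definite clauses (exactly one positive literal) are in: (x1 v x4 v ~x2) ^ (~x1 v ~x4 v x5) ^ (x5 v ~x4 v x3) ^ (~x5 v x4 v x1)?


A definite clause has exactly one positive literal.
Clause 1: 2 positive -> not definite
Clause 2: 1 positive -> definite
Clause 3: 2 positive -> not definite
Clause 4: 2 positive -> not definite
Definite clause count = 1.

1


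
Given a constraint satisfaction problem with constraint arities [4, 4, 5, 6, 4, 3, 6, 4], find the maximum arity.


The arities are: 4, 4, 5, 6, 4, 3, 6, 4.
Scan for the maximum value.
Maximum arity = 6.

6


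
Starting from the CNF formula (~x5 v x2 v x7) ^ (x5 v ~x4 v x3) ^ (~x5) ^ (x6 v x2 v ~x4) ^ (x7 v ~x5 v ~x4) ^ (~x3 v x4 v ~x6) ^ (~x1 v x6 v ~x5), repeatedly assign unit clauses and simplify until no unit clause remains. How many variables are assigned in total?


Unit propagation repeatedly assigns the literal in any unit clause, then simplifies.
Assignments in order: x5 = F.
No further unit clauses remain.
Total variables assigned = 1.

1


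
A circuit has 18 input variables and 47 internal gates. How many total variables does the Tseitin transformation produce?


The Tseitin transformation introduces one auxiliary variable per gate.
Total variables = inputs + gates = 18 + 47 = 65.

65


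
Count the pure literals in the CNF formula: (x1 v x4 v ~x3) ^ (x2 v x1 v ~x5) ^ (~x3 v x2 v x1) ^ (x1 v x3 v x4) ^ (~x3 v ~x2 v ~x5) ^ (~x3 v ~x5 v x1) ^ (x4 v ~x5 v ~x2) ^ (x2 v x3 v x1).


A pure literal appears in only one polarity across all clauses.
Pure literals: x1 (positive only), x4 (positive only), x5 (negative only).
Count = 3.

3


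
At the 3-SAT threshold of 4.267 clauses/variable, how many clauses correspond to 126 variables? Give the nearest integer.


The 3-SAT phase transition occurs at approximately 4.267 clauses per variable.
m = 4.267 * 126 = 537.642.
Rounded to nearest integer: 538.

538


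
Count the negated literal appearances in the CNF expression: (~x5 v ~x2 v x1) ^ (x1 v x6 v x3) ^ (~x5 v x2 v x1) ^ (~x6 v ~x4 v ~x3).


Scan each clause for negated literals.
Clause 1: 2 negative; Clause 2: 0 negative; Clause 3: 1 negative; Clause 4: 3 negative.
Total negative literal occurrences = 6.

6


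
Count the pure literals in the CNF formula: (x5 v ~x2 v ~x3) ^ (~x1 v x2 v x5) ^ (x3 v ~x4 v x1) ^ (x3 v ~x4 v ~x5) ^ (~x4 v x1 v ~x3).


A pure literal appears in only one polarity across all clauses.
Pure literals: x4 (negative only).
Count = 1.

1


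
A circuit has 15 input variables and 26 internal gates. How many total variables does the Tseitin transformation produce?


The Tseitin transformation introduces one auxiliary variable per gate.
Total variables = inputs + gates = 15 + 26 = 41.

41


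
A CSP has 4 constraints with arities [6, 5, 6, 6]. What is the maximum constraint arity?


The arities are: 6, 5, 6, 6.
Scan for the maximum value.
Maximum arity = 6.

6


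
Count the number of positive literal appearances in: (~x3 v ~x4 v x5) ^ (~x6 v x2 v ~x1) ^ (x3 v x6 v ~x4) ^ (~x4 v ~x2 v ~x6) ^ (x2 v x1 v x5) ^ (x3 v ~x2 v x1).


Scan each clause for unnegated literals.
Clause 1: 1 positive; Clause 2: 1 positive; Clause 3: 2 positive; Clause 4: 0 positive; Clause 5: 3 positive; Clause 6: 2 positive.
Total positive literal occurrences = 9.

9


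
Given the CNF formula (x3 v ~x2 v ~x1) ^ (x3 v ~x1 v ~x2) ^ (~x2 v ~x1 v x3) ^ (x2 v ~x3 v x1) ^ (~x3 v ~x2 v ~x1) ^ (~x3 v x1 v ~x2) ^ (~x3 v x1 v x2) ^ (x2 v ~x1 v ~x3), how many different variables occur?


Identify each distinct variable in the formula.
Variables found: x1, x2, x3.
Total distinct variables = 3.

3


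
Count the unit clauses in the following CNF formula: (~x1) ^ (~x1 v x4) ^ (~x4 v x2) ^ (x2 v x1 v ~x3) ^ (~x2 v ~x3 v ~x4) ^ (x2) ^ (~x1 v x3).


A unit clause contains exactly one literal.
Unit clauses found: (~x1), (x2).
Count = 2.

2


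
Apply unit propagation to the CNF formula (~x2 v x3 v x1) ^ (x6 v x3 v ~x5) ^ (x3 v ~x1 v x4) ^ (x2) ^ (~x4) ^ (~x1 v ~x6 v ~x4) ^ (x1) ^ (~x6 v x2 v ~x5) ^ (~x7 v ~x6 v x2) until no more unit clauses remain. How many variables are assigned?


Unit propagation repeatedly assigns the literal in any unit clause, then simplifies.
Assignments in order: x2 = T, x4 = F, x1 = T, x3 = T.
No further unit clauses remain.
Total variables assigned = 4.

4


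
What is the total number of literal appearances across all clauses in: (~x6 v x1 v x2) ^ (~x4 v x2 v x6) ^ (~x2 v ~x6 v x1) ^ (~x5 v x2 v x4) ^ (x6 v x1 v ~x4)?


Clause lengths: 3, 3, 3, 3, 3.
Sum = 3 + 3 + 3 + 3 + 3 = 15.

15


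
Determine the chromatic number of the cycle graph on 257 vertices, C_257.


An odd cycle cannot be 2-colored: alternating two colors around the cycle returns to the start with a conflict.
Since 257 is odd, three colors are required (and three suffice).
Chromatic number = 3.

3


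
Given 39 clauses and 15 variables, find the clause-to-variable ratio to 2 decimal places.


Clause-to-variable ratio = clauses / variables.
39 / 15 = 2.6.

2.6


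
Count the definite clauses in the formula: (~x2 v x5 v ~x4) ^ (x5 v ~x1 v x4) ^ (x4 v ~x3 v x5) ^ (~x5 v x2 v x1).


A definite clause has exactly one positive literal.
Clause 1: 1 positive -> definite
Clause 2: 2 positive -> not definite
Clause 3: 2 positive -> not definite
Clause 4: 2 positive -> not definite
Definite clause count = 1.

1


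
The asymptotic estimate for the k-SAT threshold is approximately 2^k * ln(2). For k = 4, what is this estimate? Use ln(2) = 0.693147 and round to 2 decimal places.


Using the asymptotic formula: threshold ~ 2^k * ln(2).
2^4 = 16.
16 * 0.693147 = 11.09.

11.09


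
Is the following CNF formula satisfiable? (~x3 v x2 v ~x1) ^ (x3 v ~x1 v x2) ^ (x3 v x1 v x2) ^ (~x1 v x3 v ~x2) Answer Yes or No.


Check all 8 possible truth assignments.
Number of satisfying assignments found: 4.
The formula is satisfiable.

Yes


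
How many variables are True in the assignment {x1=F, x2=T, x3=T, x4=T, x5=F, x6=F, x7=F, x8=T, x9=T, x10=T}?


The weight is the number of variables assigned True.
True variables: x2, x3, x4, x8, x9, x10.
Weight = 6.

6


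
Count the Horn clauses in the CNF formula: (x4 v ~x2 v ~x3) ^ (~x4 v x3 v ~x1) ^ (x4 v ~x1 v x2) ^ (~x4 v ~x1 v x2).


A Horn clause has at most one positive literal.
Clause 1: 1 positive lit(s) -> Horn
Clause 2: 1 positive lit(s) -> Horn
Clause 3: 2 positive lit(s) -> not Horn
Clause 4: 1 positive lit(s) -> Horn
Total Horn clauses = 3.

3


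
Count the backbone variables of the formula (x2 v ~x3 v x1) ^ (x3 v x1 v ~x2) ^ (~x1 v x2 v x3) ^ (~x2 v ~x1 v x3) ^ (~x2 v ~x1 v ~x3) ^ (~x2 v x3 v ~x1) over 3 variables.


Find all satisfying assignments: 3 model(s).
Check which variables have the same value in every model.
No variable is fixed across all models.
Backbone size = 0.

0


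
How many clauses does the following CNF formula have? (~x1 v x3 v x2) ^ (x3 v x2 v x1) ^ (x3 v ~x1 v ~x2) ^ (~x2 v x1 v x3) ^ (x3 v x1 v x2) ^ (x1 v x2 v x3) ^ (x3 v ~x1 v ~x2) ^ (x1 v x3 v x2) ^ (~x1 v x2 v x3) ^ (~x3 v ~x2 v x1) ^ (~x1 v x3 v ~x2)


Each group enclosed in parentheses joined by ^ is one clause.
Counting the conjuncts: 11 clauses.

11


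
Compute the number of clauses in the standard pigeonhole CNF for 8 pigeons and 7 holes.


The PHP encoding has two parts:
1) At-least-one-hole clauses: 8 (one per pigeon, each with 7 literals).
2) At-most-one-pigeon-per-hole clauses: 7 holes * C(8,2) = 7 * 28 = 196.
Total clauses = 8 + 196 = 204.

204


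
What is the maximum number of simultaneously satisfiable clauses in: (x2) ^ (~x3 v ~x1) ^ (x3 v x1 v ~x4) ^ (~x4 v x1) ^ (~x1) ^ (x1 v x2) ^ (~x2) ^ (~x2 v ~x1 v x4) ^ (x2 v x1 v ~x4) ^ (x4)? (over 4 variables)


Enumerate all 16 truth assignments.
For each, count how many of the 10 clauses are satisfied.
The formula is not fully satisfiable, so the maximum is below 10.
Maximum simultaneously satisfiable clauses = 8.

8


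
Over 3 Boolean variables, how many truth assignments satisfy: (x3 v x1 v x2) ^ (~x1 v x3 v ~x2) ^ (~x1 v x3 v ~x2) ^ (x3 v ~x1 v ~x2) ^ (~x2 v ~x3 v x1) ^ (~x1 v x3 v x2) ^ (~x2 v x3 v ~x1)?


Enumerate all 8 truth assignments over 3 variables.
Test each against every clause.
Satisfying assignments found: 4.

4


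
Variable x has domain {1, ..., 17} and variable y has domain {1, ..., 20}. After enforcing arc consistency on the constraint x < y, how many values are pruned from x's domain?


For the constraint x < y, x needs a supporting value in y's domain.
x can be at most 19 (one less than y's maximum).
Valid x values from domain: 17 out of 17.
Pruned = 17 - 17 = 0.

0


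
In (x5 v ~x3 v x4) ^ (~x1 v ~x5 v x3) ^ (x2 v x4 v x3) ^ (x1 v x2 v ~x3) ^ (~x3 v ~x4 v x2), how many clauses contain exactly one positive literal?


A definite clause has exactly one positive literal.
Clause 1: 2 positive -> not definite
Clause 2: 1 positive -> definite
Clause 3: 3 positive -> not definite
Clause 4: 2 positive -> not definite
Clause 5: 1 positive -> definite
Definite clause count = 2.

2


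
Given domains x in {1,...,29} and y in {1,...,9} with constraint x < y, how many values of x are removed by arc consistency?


For the constraint x < y, x needs a supporting value in y's domain.
x can be at most 8 (one less than y's maximum).
Valid x values from domain: 8 out of 29.
Pruned = 29 - 8 = 21.

21


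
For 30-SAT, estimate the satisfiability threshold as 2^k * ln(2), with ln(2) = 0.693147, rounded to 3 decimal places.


Using the asymptotic formula: threshold ~ 2^k * ln(2).
2^30 = 1073741824.
1073741824 * 0.693147 = 744260924.08.

744260924.08


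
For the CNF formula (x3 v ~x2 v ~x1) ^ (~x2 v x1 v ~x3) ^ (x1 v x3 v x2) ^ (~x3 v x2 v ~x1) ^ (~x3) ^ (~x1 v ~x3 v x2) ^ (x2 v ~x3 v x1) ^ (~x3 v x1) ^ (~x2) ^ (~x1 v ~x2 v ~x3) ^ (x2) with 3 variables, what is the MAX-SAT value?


Enumerate all 8 truth assignments.
For each, count how many of the 11 clauses are satisfied.
The formula is not fully satisfiable, so the maximum is below 11.
Maximum simultaneously satisfiable clauses = 10.

10


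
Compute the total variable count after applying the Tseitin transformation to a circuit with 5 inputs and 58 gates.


The Tseitin transformation introduces one auxiliary variable per gate.
Total variables = inputs + gates = 5 + 58 = 63.

63


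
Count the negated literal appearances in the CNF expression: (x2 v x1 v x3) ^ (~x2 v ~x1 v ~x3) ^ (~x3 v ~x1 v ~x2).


Scan each clause for negated literals.
Clause 1: 0 negative; Clause 2: 3 negative; Clause 3: 3 negative.
Total negative literal occurrences = 6.

6


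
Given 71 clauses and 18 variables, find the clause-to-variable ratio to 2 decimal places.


Clause-to-variable ratio = clauses / variables.
71 / 18 = 3.94.

3.94


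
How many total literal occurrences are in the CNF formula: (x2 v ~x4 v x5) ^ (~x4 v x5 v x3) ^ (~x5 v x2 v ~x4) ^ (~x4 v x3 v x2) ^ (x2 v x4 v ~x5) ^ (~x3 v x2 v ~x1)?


Clause lengths: 3, 3, 3, 3, 3, 3.
Sum = 3 + 3 + 3 + 3 + 3 + 3 = 18.

18


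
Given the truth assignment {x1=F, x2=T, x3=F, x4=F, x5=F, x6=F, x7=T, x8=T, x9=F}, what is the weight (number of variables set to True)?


The weight is the number of variables assigned True.
True variables: x2, x7, x8.
Weight = 3.

3


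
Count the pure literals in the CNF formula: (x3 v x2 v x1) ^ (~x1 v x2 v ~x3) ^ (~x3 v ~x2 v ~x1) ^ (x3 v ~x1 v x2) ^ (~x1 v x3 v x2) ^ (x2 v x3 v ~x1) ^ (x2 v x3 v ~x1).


A pure literal appears in only one polarity across all clauses.
No pure literals found.
Count = 0.

0


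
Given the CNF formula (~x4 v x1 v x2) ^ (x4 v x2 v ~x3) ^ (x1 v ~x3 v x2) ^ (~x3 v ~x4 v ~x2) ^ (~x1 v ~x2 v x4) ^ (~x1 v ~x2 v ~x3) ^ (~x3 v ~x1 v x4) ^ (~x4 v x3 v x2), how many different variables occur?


Identify each distinct variable in the formula.
Variables found: x1, x2, x3, x4.
Total distinct variables = 4.

4


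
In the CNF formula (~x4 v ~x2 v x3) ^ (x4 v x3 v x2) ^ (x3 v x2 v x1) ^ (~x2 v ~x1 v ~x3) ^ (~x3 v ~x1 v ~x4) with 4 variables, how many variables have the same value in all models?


Find all satisfying assignments: 8 model(s).
Check which variables have the same value in every model.
No variable is fixed across all models.
Backbone size = 0.

0


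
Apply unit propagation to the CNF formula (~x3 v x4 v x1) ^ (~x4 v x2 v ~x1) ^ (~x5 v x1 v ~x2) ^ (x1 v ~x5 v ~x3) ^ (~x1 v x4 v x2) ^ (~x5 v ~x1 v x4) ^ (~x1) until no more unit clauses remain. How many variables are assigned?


Unit propagation repeatedly assigns the literal in any unit clause, then simplifies.
Assignments in order: x1 = F.
No further unit clauses remain.
Total variables assigned = 1.

1


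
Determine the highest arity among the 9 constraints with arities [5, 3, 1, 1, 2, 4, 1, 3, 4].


The arities are: 5, 3, 1, 1, 2, 4, 1, 3, 4.
Scan for the maximum value.
Maximum arity = 5.

5


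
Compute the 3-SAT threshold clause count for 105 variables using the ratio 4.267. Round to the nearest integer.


The 3-SAT phase transition occurs at approximately 4.267 clauses per variable.
m = 4.267 * 105 = 448.035.
Rounded to nearest integer: 448.

448


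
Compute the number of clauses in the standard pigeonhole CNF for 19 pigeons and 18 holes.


The PHP encoding has two parts:
1) At-least-one-hole clauses: 19 (one per pigeon, each with 18 literals).
2) At-most-one-pigeon-per-hole clauses: 18 holes * C(19,2) = 18 * 171 = 3078.
Total clauses = 19 + 3078 = 3097.

3097


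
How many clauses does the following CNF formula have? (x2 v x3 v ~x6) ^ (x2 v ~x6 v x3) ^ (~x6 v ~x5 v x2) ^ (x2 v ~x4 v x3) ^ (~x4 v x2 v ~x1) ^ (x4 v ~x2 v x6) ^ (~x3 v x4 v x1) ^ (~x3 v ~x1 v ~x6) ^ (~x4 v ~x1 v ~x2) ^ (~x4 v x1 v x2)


Each group enclosed in parentheses joined by ^ is one clause.
Counting the conjuncts: 10 clauses.

10


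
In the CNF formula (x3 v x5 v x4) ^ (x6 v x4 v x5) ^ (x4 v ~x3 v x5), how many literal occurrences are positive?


Scan each clause for unnegated literals.
Clause 1: 3 positive; Clause 2: 3 positive; Clause 3: 2 positive.
Total positive literal occurrences = 8.

8


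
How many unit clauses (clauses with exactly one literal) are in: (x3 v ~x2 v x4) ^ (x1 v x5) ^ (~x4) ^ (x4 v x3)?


A unit clause contains exactly one literal.
Unit clauses found: (~x4).
Count = 1.

1


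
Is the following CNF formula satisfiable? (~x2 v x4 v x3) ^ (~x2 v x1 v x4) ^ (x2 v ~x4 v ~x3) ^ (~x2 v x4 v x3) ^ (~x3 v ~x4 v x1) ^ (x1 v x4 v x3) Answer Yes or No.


Check all 16 possible truth assignments.
Number of satisfying assignments found: 9.
The formula is satisfiable.

Yes


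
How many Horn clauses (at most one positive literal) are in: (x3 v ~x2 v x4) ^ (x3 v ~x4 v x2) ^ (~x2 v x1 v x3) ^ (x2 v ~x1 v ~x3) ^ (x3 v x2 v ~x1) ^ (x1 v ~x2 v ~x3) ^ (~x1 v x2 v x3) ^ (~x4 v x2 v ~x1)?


A Horn clause has at most one positive literal.
Clause 1: 2 positive lit(s) -> not Horn
Clause 2: 2 positive lit(s) -> not Horn
Clause 3: 2 positive lit(s) -> not Horn
Clause 4: 1 positive lit(s) -> Horn
Clause 5: 2 positive lit(s) -> not Horn
Clause 6: 1 positive lit(s) -> Horn
Clause 7: 2 positive lit(s) -> not Horn
Clause 8: 1 positive lit(s) -> Horn
Total Horn clauses = 3.

3


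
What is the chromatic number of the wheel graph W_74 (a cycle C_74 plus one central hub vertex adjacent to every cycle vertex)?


W_74 consists of the cycle C_74 together with a hub vertex adjacent to every cycle vertex.
The cycle C_74 needs 2 colors (even cycle -> 2).
The hub is adjacent to every cycle vertex, so it must receive a new color distinct from all of them.
Chromatic number = 2 + 1 = 3.

3


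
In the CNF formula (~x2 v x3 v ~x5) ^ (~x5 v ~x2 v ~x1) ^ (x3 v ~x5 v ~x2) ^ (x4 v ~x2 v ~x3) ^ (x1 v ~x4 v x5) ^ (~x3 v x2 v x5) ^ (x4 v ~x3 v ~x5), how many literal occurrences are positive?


Scan each clause for unnegated literals.
Clause 1: 1 positive; Clause 2: 0 positive; Clause 3: 1 positive; Clause 4: 1 positive; Clause 5: 2 positive; Clause 6: 2 positive; Clause 7: 1 positive.
Total positive literal occurrences = 8.

8


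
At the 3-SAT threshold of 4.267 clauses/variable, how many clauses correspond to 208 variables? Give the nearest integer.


The 3-SAT phase transition occurs at approximately 4.267 clauses per variable.
m = 4.267 * 208 = 887.536.
Rounded to nearest integer: 888.

888


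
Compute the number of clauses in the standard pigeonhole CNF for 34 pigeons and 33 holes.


The PHP encoding has two parts:
1) At-least-one-hole clauses: 34 (one per pigeon, each with 33 literals).
2) At-most-one-pigeon-per-hole clauses: 33 holes * C(34,2) = 33 * 561 = 18513.
Total clauses = 34 + 18513 = 18547.

18547


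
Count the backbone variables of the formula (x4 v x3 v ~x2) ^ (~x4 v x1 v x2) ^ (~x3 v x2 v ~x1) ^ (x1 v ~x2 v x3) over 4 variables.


Find all satisfying assignments: 9 model(s).
Check which variables have the same value in every model.
No variable is fixed across all models.
Backbone size = 0.

0


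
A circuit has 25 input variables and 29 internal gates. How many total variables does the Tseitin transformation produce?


The Tseitin transformation introduces one auxiliary variable per gate.
Total variables = inputs + gates = 25 + 29 = 54.

54


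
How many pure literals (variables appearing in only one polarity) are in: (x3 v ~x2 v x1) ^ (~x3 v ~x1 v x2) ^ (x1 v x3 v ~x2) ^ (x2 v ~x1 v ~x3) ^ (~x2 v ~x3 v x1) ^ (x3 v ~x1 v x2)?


A pure literal appears in only one polarity across all clauses.
No pure literals found.
Count = 0.

0


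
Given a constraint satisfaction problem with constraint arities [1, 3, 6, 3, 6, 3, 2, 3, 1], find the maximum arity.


The arities are: 1, 3, 6, 3, 6, 3, 2, 3, 1.
Scan for the maximum value.
Maximum arity = 6.

6


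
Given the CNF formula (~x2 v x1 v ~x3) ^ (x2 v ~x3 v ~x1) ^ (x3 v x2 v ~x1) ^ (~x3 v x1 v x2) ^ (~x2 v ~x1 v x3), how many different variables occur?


Identify each distinct variable in the formula.
Variables found: x1, x2, x3.
Total distinct variables = 3.

3


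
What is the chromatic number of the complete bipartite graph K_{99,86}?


K_{99,86} is bipartite by definition: the two parts are independent sets, with every edge crossing between them.
Color all vertices in one part with color 1 and all vertices in the other part with color 2.
Since the graph has at least one edge, one color does not suffice.
Chromatic number = 2.

2


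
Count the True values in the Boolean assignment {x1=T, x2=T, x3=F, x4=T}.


The weight is the number of variables assigned True.
True variables: x1, x2, x4.
Weight = 3.

3


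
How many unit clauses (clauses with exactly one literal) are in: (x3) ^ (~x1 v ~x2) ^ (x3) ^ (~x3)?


A unit clause contains exactly one literal.
Unit clauses found: (x3), (x3), (~x3).
Count = 3.

3


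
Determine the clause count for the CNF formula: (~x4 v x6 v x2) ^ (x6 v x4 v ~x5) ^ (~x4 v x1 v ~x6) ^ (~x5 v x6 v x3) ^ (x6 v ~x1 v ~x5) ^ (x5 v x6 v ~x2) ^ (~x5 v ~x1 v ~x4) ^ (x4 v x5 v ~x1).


Each group enclosed in parentheses joined by ^ is one clause.
Counting the conjuncts: 8 clauses.

8


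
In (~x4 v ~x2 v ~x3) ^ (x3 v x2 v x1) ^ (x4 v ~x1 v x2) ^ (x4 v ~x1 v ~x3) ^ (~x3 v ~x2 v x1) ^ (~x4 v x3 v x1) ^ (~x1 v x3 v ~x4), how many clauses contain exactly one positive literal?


A definite clause has exactly one positive literal.
Clause 1: 0 positive -> not definite
Clause 2: 3 positive -> not definite
Clause 3: 2 positive -> not definite
Clause 4: 1 positive -> definite
Clause 5: 1 positive -> definite
Clause 6: 2 positive -> not definite
Clause 7: 1 positive -> definite
Definite clause count = 3.

3
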